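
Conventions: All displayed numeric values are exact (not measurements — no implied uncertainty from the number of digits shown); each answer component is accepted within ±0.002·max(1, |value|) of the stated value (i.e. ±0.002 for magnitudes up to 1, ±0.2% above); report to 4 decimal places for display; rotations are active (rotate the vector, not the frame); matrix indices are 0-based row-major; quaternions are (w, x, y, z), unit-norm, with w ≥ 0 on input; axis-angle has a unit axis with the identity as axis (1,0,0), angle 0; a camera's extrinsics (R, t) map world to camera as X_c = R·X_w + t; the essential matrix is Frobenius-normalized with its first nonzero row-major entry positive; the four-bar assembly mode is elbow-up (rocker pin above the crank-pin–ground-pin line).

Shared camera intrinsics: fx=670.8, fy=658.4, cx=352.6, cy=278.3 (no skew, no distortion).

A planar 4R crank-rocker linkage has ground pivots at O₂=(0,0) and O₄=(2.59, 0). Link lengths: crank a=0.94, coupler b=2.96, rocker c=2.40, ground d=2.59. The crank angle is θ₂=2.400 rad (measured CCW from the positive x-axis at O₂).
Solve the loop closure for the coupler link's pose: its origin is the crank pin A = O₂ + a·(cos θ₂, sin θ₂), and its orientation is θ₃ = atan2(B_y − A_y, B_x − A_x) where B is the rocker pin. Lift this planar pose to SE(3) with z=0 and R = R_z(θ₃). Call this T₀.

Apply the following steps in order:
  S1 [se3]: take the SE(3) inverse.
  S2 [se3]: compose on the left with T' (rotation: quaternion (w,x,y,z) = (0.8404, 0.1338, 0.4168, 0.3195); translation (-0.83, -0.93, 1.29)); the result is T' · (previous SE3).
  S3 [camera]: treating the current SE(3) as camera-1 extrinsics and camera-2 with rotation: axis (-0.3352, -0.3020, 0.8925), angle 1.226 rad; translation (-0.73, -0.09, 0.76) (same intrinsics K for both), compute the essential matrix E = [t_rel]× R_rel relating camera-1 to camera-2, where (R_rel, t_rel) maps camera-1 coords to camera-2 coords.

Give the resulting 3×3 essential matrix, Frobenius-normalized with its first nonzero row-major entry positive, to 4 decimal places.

source (fourbar_fk): coupler pose = R=[0.8359 -0.5489 0.0000; 0.5489 0.8359 0.0000; 0.0000 0.0000 1.0000], t=(-0.6932, 0.6349, 0.0000)
after S1 (invert_se3): R=[0.8359 0.5489 0.0000; -0.5489 0.8359 0.0000; 0.0000 0.0000 1.0000], t=(0.2309, -0.9112, 0.0000)
after S2 (compose_se3): R=[0.6083 -0.1096 0.7861; 0.1250 0.9913 0.0414; -0.7838 0.0730 0.6167], t=(-0.3388, -1.4728, 0.7004)
after S3 (essential): [0.3672 -0.2305 0.2265; 0.4005 -0.2464 0.2009; -0.2932 0.0964 0.6356]

matrix = [0.3672 -0.2305 0.2265; 0.4005 -0.2464 0.2009; -0.2932 0.0964 0.6356]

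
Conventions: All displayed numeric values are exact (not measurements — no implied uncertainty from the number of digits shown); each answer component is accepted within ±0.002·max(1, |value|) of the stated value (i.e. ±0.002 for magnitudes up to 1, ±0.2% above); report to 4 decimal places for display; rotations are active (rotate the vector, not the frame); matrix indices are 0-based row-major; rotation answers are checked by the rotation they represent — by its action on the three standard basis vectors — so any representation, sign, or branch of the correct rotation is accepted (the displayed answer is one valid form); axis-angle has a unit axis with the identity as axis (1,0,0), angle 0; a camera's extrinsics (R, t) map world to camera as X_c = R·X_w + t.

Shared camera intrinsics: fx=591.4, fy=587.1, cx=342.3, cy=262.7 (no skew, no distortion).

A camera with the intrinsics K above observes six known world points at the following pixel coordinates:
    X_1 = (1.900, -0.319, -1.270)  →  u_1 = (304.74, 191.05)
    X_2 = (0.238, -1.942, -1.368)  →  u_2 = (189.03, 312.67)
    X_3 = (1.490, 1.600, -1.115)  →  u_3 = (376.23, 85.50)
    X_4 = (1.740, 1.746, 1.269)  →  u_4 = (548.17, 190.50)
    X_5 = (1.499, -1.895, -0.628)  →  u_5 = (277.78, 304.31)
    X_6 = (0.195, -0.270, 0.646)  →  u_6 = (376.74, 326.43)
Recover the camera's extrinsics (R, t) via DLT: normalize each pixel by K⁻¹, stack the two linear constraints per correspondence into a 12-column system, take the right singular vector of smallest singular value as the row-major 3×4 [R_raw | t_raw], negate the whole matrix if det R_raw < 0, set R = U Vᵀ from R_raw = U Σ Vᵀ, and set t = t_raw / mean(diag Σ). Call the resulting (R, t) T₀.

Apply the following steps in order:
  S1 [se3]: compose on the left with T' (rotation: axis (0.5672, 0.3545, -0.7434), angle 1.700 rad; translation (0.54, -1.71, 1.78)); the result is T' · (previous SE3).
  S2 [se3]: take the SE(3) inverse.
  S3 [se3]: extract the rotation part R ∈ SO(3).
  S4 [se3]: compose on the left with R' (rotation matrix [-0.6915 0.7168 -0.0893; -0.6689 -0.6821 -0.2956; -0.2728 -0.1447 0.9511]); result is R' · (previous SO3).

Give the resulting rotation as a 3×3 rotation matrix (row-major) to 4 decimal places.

rotation (matrix) = ((-0.1680, 0.7924, -0.5864), (0.3581, 0.6033, 0.7126), (0.9185, -0.0903, -0.3851))

source (pnp_recover): camera pose = R=[0.3572 0.5009 0.7884; -0.3636 -0.7029 0.6113; 0.8604 -0.5050 -0.0690], t=(-0.0500, 0.2200, 6.5003)
after S1 (compose_se3): R=[-0.3739 -0.4975 0.7827; -0.9268 0.1696 -0.3350; 0.0339 -0.8507 -0.5245], t=(-0.0686, -7.2716, 5.0972)
after S2 (invert_se3): R=[-0.3739 -0.9268 0.0339; -0.4975 0.1696 -0.8507; 0.7827 -0.3350 -0.5245], t=(-6.9381, 5.5353, 0.2915)
after S3 (rot_of_se3): [-0.3739 -0.9268 0.0339; -0.4975 0.1696 -0.8507; 0.7827 -0.3350 -0.5245]
after S4 (compose_so3): [-0.1680 0.7924 -0.5864; 0.3581 0.6033 0.7126; 0.9185 -0.0903 -0.3851]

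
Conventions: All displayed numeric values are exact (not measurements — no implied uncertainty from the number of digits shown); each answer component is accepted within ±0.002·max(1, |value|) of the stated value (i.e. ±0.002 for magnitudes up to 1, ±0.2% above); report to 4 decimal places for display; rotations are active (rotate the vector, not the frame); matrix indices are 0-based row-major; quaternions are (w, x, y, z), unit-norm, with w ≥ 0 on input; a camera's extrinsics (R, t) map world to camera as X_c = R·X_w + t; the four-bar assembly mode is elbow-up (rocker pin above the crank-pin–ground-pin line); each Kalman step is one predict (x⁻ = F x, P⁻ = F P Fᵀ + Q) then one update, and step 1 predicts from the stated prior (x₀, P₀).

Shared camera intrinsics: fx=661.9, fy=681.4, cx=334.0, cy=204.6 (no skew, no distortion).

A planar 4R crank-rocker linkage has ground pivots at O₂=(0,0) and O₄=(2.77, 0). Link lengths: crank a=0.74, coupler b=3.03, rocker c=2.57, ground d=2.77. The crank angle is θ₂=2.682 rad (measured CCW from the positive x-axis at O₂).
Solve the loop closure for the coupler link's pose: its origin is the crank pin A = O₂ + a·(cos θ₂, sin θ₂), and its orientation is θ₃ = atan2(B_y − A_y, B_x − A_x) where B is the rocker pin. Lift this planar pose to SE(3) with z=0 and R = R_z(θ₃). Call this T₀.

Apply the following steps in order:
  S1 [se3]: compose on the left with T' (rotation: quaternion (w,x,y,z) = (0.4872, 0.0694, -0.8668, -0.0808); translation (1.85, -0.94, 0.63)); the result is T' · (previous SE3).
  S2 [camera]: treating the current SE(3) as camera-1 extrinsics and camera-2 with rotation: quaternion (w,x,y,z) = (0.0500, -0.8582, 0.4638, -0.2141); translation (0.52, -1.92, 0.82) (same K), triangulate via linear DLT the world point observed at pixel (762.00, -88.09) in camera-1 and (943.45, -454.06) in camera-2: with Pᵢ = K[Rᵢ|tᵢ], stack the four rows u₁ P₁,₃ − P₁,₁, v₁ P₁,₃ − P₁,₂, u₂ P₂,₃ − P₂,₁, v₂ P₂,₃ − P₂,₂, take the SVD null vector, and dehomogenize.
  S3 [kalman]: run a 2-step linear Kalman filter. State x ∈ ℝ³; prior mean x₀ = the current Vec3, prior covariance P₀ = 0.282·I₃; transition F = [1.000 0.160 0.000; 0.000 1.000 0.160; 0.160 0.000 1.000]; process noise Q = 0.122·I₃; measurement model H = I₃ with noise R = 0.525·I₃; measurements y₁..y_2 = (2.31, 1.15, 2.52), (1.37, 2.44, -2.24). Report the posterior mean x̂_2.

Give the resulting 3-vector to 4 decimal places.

source (fourbar_fk): coupler pose = R=[0.7579 -0.6524 0.0000; 0.6524 0.7579 0.0000; 0.0000 0.0000 1.0000], t=(-0.6632, 0.3283, 0.0000)
after S1 (compose_se3): R=[-0.4179 0.3049 -0.8558; 0.4867 0.8706 0.0724; 0.7671 -0.3862 -0.5122], t=(2.1783, -0.4872, 0.1455)
after S2 (triangulate): (1.7399, -1.5611, -0.7088)
after S3 (kf_track): (1.6820, 0.7345, -0.0770)

result = (1.6820, 0.7345, -0.0770)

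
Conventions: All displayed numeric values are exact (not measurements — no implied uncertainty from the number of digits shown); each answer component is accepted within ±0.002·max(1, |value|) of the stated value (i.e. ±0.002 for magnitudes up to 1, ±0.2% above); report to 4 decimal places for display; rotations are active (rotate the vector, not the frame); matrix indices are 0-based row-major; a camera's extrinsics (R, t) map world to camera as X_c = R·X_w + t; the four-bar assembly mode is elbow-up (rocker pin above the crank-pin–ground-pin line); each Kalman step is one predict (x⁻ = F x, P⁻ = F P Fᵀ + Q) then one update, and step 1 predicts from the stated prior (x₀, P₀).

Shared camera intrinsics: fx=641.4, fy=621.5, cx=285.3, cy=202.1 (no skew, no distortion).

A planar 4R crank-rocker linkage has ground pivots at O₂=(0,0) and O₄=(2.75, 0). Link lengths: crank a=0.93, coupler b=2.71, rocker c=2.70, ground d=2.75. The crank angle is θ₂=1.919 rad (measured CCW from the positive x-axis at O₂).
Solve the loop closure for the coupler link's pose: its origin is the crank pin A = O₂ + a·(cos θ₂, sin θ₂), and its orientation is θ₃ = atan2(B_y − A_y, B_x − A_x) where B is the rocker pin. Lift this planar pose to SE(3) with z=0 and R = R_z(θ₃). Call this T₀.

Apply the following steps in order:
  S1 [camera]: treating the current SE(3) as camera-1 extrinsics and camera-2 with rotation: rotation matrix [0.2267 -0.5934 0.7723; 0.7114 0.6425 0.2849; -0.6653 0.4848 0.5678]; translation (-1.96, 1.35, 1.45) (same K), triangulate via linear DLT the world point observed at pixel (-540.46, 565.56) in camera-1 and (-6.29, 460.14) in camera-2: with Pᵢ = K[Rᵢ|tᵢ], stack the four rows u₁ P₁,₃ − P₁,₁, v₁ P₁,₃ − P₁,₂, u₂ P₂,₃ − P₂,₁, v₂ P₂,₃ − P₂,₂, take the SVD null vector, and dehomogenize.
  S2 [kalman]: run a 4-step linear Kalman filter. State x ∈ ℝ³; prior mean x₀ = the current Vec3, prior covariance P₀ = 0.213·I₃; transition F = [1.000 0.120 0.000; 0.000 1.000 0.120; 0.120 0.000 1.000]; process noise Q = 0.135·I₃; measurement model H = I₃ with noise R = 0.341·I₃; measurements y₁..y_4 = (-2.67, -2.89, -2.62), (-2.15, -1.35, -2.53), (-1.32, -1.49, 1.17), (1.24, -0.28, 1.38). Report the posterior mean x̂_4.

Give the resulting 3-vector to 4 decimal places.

source (fourbar_fk): coupler pose = R=[0.7899 -0.6132 0.0000; 0.6132 0.7899 0.0000; 0.0000 0.0000 1.0000], t=(-0.3173, 0.8742, 0.0000)
after S1 (triangulate): (-1.3038, 1.0507, 1.5469)
after S2 (kf_track): (-0.4052, -0.7738, 0.3579)

result = (-0.4052, -0.7738, 0.3579)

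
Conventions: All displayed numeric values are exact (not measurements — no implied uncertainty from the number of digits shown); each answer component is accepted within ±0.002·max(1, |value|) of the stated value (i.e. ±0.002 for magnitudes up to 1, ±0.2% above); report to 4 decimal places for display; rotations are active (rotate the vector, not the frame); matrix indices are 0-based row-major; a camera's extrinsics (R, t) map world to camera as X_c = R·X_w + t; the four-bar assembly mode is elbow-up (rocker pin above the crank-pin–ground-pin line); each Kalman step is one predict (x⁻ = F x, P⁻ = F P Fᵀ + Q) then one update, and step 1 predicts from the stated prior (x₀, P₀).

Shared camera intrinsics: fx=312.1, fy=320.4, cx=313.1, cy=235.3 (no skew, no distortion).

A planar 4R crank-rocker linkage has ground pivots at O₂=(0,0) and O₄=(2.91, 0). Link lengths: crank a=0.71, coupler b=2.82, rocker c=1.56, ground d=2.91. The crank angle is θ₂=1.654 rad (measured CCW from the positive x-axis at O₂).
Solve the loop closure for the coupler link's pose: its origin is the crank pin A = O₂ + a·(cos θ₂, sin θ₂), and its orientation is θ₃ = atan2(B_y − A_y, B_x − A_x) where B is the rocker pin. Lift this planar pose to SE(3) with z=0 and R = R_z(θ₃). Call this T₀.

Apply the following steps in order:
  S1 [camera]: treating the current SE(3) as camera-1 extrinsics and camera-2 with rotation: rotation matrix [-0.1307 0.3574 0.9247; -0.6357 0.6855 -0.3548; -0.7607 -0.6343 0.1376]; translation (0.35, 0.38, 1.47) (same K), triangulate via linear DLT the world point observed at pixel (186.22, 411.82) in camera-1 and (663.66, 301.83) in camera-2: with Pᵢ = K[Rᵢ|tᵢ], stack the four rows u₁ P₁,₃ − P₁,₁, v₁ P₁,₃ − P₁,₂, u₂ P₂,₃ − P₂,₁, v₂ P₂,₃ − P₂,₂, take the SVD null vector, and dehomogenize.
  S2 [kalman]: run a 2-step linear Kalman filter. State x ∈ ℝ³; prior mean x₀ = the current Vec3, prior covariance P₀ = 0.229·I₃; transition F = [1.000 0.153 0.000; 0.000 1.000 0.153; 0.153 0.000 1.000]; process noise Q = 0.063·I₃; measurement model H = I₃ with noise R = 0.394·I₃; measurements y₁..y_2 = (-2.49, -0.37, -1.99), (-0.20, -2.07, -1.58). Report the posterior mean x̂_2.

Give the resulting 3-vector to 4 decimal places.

result = (-1.1091, -0.7461, -0.7788)

source (fourbar_fk): coupler pose = R=[0.9559 -0.2937 0.0000; 0.2937 0.9559 0.0000; 0.0000 0.0000 1.0000], t=(-0.0590, 0.7075, 0.0000)
after S1 (triangulate): (-0.5278, 0.3785, 1.6596)
after S2 (kf_track): (-1.1091, -0.7461, -0.7788)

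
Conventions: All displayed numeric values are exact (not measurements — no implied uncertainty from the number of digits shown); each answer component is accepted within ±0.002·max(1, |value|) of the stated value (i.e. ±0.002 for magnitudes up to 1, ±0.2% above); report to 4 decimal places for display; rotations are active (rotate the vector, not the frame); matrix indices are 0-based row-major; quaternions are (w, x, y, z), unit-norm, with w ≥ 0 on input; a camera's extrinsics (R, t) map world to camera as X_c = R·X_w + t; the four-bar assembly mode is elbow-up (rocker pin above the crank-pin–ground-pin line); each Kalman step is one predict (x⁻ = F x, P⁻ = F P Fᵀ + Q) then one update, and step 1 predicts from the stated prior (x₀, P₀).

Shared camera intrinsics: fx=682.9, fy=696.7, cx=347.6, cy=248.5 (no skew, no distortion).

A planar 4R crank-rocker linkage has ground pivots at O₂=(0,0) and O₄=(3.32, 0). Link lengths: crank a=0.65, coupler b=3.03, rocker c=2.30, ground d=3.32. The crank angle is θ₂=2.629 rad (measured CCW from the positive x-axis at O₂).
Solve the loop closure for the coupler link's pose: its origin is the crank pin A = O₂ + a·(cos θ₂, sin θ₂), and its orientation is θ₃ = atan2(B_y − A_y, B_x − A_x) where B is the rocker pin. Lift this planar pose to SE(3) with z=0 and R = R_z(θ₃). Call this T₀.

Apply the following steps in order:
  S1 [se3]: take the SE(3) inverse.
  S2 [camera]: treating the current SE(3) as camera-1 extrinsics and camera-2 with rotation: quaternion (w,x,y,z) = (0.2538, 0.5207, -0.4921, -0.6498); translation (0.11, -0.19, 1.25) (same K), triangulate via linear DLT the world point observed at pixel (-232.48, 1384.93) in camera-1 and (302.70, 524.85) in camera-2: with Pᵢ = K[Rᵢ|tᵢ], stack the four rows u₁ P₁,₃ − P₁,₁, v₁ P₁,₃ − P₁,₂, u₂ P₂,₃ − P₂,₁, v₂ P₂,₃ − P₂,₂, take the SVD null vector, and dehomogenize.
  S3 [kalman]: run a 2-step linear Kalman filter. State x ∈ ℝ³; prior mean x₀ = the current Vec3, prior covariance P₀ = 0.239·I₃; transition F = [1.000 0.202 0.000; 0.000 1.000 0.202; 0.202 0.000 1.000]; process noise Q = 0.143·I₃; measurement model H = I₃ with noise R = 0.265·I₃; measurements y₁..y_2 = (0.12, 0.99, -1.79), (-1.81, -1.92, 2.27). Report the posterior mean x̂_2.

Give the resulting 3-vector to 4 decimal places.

result = (-1.1399, -0.5622, 0.6234)

source (fourbar_fk): coupler pose = R=[0.8536 -0.5210 0.0000; 0.5210 0.8536 0.0000; 0.0000 0.0000 1.0000], t=(-0.5665, 0.3188, 0.0000)
after S1 (invert_se3): R=[0.8536 0.5210 0.0000; -0.5210 0.8536 0.0000; 0.0000 0.0000 1.0000], t=(0.3174, -0.5672, 0.0000)
after S2 (triangulate): (-1.7238, 1.0168, 0.7349)
after S3 (kf_track): (-1.1399, -0.5622, 0.6234)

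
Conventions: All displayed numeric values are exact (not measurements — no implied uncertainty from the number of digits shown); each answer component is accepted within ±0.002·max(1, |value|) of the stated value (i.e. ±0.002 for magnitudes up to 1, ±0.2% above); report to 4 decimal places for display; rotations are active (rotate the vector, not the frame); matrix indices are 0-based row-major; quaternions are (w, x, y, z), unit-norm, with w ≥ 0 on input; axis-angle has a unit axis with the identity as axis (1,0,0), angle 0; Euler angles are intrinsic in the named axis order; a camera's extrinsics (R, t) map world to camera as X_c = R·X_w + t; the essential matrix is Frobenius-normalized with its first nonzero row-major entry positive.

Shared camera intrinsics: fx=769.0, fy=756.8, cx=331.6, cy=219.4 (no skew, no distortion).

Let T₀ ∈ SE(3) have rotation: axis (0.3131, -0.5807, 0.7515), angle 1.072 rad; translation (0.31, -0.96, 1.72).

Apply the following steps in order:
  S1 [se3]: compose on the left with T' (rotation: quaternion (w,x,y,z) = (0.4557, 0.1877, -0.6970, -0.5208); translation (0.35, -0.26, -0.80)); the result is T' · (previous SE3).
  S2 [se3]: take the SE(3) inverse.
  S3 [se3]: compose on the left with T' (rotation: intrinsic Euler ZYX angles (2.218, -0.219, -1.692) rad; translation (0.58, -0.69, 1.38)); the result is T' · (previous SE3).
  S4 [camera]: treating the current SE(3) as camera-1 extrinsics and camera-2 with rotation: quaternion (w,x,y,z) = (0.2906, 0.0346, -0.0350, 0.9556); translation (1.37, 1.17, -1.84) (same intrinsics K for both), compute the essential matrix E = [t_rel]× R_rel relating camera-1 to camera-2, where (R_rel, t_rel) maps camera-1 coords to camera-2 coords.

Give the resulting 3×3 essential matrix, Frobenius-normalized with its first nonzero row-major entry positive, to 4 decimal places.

matrix = [0.5320 -0.2596 0.2410; 0.1710 -0.3557 -0.5658; 0.2168 -0.0377 0.2591]

after S1 (compose_se3): R=[-0.6775 0.4882 -0.5501; 0.1799 0.8353 0.5196; 0.7132 0.2530 -0.6537], t=(-1.4429, 0.0947, -1.5974)
after S2 (invert_se3): R=[-0.6775 0.1799 0.7132; 0.4882 0.8353 0.2530; -0.5501 0.5196 -0.6537], t=(0.1446, 1.0295, -1.8873)
after S3 (compose_se3): R=[0.8268 -0.5536 0.0998; -0.0903 0.0446 0.9949; -0.5553 -0.8316 -0.0131], t=(1.9848, 0.7648, 0.6367)
after S4 (essential): [0.5320 -0.2596 0.2410; 0.1710 -0.3557 -0.5658; 0.2168 -0.0377 0.2591]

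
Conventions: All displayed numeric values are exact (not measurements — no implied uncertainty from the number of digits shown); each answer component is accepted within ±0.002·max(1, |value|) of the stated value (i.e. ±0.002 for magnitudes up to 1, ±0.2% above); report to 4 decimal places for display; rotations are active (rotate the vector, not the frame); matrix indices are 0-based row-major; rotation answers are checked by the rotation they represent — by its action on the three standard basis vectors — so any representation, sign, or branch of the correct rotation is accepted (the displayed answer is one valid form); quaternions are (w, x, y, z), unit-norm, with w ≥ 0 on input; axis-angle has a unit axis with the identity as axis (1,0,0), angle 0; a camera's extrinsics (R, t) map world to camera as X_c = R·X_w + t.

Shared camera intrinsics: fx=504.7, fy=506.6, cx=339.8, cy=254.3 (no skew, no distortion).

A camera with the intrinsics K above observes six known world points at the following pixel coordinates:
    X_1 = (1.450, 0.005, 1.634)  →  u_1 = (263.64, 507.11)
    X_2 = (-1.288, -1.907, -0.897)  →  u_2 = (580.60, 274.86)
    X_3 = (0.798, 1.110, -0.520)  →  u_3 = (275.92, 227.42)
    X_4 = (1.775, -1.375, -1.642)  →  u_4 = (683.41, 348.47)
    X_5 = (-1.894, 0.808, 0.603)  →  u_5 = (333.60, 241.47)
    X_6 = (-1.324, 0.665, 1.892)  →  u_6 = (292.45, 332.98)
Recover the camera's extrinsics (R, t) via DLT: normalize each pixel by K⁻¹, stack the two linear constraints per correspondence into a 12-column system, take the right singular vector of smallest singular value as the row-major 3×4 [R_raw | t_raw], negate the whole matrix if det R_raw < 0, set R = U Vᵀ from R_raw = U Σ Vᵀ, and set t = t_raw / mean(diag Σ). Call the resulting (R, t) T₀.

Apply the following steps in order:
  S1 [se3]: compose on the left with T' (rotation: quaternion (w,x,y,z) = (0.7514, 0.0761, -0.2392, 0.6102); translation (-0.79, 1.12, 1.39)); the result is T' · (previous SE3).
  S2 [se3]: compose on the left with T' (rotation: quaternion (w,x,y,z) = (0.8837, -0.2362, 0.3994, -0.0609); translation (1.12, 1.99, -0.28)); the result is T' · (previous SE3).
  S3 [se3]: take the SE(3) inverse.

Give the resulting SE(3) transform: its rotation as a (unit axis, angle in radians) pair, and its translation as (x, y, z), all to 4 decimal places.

rotation (axis_angle) = ((-0.2919, -0.0023, 0.9564), 3.0288), translation = (6.4427, 3.9099, -1.8877)

source (pnp_recover): camera pose = R=[-0.2506 -0.8635 -0.4377; 0.3669 -0.5031 0.7825; -0.8959 0.0355 0.4429], t=(0.3999, 0.4500, 5.1001)
after S1 (compose_se3): R=[-0.1463 0.3486 -0.9258; 0.2327 -0.8975 -0.3747; -0.9615 -0.2702 0.0502], t=(-2.5224, -0.4903, 5.9484)
after S2 (compose_se3): R=[-0.8238 0.1090 -0.5563; -0.1063 -0.9936 -0.0372; -0.5568 0.0284 0.8301], t=(3.8311, 4.4995, 5.0434)
after S3 (invert_se3): R=[-0.8238 -0.1063 -0.5568; 0.1090 -0.9936 0.0284; -0.5563 -0.0372 0.8301], t=(6.4427, 3.9099, -1.8877)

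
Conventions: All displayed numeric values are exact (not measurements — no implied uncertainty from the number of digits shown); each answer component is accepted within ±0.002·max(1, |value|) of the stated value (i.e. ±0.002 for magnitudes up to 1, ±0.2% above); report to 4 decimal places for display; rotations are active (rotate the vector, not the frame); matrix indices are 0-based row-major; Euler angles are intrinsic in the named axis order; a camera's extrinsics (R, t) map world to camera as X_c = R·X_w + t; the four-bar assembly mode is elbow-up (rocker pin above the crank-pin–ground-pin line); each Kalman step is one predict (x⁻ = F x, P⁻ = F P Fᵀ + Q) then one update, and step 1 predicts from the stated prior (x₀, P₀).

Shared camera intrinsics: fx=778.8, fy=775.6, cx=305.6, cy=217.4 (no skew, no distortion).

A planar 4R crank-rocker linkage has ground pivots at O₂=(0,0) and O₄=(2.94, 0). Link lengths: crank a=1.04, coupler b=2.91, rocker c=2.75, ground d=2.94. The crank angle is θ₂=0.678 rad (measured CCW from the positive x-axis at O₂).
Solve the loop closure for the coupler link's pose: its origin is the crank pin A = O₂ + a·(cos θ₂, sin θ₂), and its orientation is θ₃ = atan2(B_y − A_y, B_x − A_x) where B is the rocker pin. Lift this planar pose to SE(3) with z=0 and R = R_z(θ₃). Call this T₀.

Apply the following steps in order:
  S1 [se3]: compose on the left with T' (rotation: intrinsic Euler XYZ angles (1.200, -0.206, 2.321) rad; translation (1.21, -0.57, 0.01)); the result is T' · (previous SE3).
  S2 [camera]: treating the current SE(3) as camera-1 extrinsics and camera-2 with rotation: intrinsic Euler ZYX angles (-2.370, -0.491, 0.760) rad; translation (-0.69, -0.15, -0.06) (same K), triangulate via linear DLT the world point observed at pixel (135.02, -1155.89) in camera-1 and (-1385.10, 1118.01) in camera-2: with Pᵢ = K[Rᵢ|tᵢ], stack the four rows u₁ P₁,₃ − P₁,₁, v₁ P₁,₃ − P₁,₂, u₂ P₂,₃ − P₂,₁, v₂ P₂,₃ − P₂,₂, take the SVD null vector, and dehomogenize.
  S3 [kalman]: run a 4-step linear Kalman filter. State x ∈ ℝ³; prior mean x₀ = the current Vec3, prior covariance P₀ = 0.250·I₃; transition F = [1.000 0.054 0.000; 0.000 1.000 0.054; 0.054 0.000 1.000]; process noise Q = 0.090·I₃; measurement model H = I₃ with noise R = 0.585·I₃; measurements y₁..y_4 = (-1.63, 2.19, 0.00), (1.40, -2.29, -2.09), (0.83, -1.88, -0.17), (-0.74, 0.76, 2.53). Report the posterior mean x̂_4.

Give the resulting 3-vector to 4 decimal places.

source (fourbar_fk): coupler pose = R=[0.6939 -0.7201 0.0000; 0.7201 0.6939 0.0000; 0.0000 0.0000 1.0000], t=(0.8100, 0.6523, 0.0000)
after S1 (compose_se3): R=[-0.9787 -0.0163 -0.2045; 0.1967 -0.3591 -0.9123; -0.0586 -0.9331 0.3547], t=(0.2023, -0.3202, 0.0714)
after S2 (triangulate): (0.1331, -0.2466, 1.1069)
after S3 (kf_track): (-0.0030, -0.3054, 0.6793)

result = (-0.0030, -0.3054, 0.6793)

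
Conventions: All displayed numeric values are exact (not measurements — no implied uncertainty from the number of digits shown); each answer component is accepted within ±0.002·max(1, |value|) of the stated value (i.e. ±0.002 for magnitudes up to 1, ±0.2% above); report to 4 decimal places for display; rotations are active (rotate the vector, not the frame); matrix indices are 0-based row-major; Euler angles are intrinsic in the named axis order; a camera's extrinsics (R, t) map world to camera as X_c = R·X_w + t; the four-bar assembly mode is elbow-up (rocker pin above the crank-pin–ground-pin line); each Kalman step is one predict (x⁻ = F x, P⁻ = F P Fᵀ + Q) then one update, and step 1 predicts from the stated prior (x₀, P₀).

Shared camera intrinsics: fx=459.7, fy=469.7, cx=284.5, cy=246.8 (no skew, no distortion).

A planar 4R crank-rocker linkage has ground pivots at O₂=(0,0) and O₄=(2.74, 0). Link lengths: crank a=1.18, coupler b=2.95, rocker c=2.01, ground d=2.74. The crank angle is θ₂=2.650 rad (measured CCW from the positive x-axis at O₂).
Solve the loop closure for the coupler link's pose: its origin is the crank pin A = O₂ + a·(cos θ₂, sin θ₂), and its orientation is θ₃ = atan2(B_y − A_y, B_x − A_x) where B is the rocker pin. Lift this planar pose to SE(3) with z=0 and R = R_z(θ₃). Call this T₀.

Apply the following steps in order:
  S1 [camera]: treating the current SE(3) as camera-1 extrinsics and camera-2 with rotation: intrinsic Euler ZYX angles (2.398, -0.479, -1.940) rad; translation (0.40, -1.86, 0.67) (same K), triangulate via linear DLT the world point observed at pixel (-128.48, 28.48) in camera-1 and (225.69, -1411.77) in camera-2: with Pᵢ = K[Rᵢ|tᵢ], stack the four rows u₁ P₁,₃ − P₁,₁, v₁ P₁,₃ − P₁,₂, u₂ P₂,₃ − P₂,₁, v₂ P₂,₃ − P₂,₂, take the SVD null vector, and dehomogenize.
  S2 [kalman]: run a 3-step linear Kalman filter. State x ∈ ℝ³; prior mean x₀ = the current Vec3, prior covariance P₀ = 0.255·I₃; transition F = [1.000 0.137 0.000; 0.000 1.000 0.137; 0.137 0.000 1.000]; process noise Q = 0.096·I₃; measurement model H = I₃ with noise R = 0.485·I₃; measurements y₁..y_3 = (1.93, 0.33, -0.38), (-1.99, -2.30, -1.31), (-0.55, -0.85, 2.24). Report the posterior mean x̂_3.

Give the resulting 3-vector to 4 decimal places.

source (fourbar_fk): coupler pose = R=[0.9211 -0.3894 0.0000; 0.3894 0.9211 0.0000; 0.0000 0.0000 1.0000], t=(-1.0403, 0.5570, 0.0000)
after S1 (triangulate): (-0.4180, -1.0081, 1.1495)
after S2 (kf_track): (-0.5962, -0.9833, 0.6354)

result = (-0.5962, -0.9833, 0.6354)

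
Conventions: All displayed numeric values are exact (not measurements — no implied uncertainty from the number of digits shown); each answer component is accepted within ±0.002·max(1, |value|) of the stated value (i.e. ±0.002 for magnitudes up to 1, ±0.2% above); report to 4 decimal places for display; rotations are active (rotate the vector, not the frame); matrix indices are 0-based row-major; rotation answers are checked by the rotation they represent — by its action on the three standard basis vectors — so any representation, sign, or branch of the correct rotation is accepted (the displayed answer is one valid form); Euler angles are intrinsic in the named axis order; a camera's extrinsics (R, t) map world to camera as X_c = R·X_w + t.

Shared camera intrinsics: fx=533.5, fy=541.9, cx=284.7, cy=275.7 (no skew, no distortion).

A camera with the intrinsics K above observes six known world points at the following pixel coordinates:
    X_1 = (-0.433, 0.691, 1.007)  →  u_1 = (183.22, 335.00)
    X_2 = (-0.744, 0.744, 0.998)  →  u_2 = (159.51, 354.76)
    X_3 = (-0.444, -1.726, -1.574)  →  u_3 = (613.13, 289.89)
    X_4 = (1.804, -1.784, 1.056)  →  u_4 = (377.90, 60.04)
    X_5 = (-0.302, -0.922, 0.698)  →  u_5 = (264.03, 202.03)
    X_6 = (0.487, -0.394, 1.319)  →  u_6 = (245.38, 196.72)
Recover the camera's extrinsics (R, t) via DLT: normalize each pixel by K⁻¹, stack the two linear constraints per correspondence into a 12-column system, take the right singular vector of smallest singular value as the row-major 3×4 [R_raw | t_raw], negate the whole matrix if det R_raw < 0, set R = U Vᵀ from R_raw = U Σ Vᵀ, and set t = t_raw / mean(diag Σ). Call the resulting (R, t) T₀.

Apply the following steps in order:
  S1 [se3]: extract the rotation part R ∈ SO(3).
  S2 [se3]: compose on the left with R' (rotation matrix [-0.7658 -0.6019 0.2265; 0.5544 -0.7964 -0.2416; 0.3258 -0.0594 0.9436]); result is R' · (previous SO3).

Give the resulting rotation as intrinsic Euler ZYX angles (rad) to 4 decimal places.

rotation (euler_zyx) = (1.6390, -1.1701, 1.4038)

source (pnp_recover): camera pose = R=[0.5361 -0.3036 -0.7877; -0.3487 0.7702 -0.5341; 0.7688 0.5610 0.3070], t=(0.2700, 0.4100, 4.7101)
after S1 (rot_of_se3): [0.5361 -0.3036 -0.7877; -0.3487 0.7702 -0.5341; 0.7688 0.5610 0.3070]
after S2 (compose_so3): [-0.0266 -0.1040 0.9942; 0.3892 -0.9172 -0.0855; 0.9208 0.3847 0.0648]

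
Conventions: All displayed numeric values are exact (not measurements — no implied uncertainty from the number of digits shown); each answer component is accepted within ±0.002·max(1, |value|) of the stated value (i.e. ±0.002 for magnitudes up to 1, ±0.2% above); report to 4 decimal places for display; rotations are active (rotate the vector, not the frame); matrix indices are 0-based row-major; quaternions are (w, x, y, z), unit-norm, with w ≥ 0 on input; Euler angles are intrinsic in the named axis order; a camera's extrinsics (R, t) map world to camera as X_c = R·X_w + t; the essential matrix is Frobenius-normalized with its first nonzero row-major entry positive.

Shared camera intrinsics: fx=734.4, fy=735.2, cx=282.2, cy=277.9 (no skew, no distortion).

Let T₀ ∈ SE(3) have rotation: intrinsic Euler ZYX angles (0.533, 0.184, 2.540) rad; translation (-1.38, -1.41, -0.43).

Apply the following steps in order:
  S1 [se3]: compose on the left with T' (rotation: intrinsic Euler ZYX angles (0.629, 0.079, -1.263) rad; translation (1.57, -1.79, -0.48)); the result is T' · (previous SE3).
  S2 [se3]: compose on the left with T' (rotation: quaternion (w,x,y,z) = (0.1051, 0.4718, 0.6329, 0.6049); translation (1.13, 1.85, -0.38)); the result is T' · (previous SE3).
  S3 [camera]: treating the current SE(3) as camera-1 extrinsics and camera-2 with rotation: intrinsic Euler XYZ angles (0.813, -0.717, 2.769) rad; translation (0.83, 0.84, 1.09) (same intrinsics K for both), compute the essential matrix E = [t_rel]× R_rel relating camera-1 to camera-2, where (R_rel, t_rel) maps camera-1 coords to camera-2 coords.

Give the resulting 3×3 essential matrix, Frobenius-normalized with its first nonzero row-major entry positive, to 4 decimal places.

after S1 (compose_se3): R=[0.6622 0.2655 0.7007; 0.4533 0.6026 -0.6568; -0.5967 0.7526 0.2787], t=(1.0274, -3.2198, 0.8386)
after S2 (compose_se3): R=[-0.5596 0.6714 -0.4859; 0.0018 0.5873 0.8094; 0.8287 0.4521 -0.3298], t=(-0.3406, 3.7225, -2.9211)
after S3 (essential): [0.5151 0.1281 0.3741; -0.1448 -0.0988 -0.2453; 0.4597 -0.2438 -0.4655]

matrix = [0.5151 0.1281 0.3741; -0.1448 -0.0988 -0.2453; 0.4597 -0.2438 -0.4655]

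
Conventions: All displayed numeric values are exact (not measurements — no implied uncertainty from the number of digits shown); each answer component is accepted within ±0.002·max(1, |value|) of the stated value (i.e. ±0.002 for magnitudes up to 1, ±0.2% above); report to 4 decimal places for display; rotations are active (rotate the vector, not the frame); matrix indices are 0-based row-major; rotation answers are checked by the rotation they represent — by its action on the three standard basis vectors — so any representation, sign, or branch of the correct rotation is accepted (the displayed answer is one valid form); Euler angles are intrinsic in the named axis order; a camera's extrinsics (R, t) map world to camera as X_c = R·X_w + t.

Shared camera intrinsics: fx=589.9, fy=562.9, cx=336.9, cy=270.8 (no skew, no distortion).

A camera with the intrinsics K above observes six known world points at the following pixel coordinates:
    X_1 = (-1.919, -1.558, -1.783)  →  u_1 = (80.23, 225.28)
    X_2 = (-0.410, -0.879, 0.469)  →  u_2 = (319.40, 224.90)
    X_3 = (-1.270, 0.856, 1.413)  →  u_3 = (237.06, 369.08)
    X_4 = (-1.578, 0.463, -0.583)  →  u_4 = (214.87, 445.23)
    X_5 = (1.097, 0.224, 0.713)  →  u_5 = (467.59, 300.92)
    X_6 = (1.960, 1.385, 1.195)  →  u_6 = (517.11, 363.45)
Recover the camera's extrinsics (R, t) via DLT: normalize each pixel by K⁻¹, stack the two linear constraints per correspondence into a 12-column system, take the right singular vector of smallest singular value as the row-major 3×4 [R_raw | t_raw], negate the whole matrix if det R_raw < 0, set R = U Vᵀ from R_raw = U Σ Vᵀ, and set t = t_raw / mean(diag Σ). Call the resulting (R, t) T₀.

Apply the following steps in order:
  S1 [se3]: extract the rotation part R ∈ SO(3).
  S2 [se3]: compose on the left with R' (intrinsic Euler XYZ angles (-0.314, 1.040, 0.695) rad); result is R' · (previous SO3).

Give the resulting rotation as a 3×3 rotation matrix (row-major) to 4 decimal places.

rotation (matrix) = ((0.6157, -0.0100, 0.7879), (0.2802, 0.9373, -0.2071), (-0.7365, 0.3483, 0.5799))

source (pnp_recover): camera pose = R=[0.9624 0.0870 -0.2575; -0.1592 0.9482 -0.2750; 0.2202 0.3056 0.9263], t=(0.4400, 0.4800, 5.0403)
after S1 (rot_of_se3): [0.9624 0.0870 -0.2575; -0.1592 0.9482 -0.2750; 0.2202 0.3056 0.9263]
after S2 (compose_so3): [0.6157 -0.0100 0.7879; 0.2802 0.9373 -0.2071; -0.7365 0.3483 0.5799]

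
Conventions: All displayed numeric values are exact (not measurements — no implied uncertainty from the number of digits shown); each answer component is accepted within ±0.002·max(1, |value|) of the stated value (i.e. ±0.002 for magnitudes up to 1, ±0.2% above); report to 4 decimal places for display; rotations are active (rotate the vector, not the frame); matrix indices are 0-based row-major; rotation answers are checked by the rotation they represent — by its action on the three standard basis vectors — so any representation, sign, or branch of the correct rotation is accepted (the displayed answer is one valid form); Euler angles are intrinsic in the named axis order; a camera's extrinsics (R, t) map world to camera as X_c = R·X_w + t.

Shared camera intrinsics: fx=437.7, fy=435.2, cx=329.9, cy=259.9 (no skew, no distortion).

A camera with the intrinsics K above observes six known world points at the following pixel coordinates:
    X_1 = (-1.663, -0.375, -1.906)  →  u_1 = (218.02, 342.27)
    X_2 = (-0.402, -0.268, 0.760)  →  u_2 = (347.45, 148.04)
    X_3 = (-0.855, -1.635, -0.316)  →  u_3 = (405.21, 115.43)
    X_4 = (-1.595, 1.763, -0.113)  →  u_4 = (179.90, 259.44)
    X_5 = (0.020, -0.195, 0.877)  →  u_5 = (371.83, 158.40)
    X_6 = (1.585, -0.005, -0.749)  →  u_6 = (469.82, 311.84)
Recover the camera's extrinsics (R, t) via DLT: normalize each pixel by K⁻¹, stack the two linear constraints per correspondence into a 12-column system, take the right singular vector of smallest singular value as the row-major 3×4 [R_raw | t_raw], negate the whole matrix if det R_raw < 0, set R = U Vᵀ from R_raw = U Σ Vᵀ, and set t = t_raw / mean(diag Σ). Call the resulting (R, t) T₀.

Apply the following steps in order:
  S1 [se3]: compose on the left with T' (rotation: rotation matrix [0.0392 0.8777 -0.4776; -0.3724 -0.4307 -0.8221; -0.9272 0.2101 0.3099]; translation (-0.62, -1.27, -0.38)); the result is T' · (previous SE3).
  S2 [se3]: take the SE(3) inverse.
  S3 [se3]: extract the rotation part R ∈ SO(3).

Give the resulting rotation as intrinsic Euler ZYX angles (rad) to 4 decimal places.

source (pnp_recover): camera pose = R=[0.8386 -0.5447 -0.0062; 0.2772 0.4365 -0.8559; 0.4689 0.7161 0.5171], t=(0.4000, -0.4300, 5.0799)
after S1 (compose_se3): R=[0.0522 0.0198 -0.9984; -0.8172 -0.5738 -0.0541; -0.5740 0.8187 -0.0138], t=(-3.4079, -5.4099, 0.7332)
after S2 (invert_se3): R=[0.0522 -0.8172 -0.5740; 0.0198 -0.5738 0.8187; -0.9984 -0.0541 -0.0138], t=(-3.8220, -3.6373, -3.6852)
after S3 (rot_of_se3): [0.0522 -0.8172 -0.5740; 0.0198 -0.5738 0.8187; -0.9984 -0.0541 -0.0138]

rotation (euler_zyx) = (0.3618, 1.5149, -1.8208)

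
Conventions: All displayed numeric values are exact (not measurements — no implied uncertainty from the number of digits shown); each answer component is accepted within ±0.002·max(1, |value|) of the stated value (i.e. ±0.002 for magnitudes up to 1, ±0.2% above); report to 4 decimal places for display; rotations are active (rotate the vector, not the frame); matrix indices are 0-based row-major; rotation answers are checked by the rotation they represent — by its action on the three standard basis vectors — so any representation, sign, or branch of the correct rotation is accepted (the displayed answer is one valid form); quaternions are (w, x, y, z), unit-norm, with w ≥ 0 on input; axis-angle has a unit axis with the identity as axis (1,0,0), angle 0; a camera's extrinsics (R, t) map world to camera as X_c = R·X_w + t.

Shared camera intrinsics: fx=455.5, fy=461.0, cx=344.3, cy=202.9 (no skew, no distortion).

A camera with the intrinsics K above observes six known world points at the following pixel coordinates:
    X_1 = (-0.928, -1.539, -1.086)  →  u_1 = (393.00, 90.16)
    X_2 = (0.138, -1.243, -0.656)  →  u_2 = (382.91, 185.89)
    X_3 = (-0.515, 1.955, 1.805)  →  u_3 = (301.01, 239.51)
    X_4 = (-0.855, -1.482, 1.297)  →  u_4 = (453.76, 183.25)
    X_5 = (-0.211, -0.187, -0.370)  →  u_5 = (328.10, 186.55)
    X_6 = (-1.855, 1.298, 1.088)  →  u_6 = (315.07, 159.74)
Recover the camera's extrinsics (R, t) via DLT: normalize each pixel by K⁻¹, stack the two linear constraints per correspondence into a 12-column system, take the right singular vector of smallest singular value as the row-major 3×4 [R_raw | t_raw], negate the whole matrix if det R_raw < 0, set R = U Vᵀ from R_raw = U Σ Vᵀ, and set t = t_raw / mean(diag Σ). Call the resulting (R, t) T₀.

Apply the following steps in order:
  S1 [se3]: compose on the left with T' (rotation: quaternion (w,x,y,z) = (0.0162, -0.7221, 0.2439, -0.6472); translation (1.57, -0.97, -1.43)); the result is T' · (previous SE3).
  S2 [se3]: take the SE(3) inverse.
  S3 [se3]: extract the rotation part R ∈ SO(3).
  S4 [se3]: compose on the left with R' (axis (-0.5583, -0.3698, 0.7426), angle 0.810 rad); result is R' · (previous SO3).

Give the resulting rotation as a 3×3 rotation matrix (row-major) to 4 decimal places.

source (pnp_recover): camera pose = R=[-0.0920 -0.8492 0.5200; 0.8939 0.1596 0.4188; -0.4387 0.5034 0.7444], t=(-0.2200, 0.1400, 6.8606)
after S1 (compose_se3): R=[-0.7136 0.3848 0.5855; -0.6246 0.0292 -0.7804; -0.3174 -0.9226 0.2195], t=(7.9805, -3.0165, -2.7912)
after S2 (invert_se3): R=[-0.7136 -0.6246 -0.3174; 0.3848 0.0292 -0.9226; 0.5855 -0.7804 0.2195], t=(2.9247, -5.5575, -6.4139)
after S3 (rot_of_se3): [-0.7136 -0.6246 -0.3174; 0.3848 0.0292 -0.9226; 0.5855 -0.7804 0.2195]
after S4 (compose_so3): [-0.9756 -0.1955 0.1005; 0.0389 -0.6036 -0.7963; 0.2163 -0.7729 0.5965]

rotation (matrix) = ((-0.9756, -0.1955, 0.1005), (0.0389, -0.6036, -0.7963), (0.2163, -0.7729, 0.5965))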